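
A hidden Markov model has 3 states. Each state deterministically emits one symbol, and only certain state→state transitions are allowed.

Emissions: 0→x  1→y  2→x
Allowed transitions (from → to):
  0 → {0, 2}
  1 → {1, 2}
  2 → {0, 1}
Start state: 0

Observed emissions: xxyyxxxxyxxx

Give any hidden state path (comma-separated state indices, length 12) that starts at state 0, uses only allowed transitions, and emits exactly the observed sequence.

0,2,1,1,2,0,0,2,1,2,0,0

  t0 'x' -> {0,2}, take 0 (start)
  t1 'x' -> {0,2}, take 2 (0->2 ok)
  t2 'y' -> {1}, take 1 (2->1 ok)
  t3 'y' -> {1}, take 1 (1->1 ok)
  t4 'x' -> {0,2}, take 2 (1->2 ok)
  t5 'x' -> {0,2}, take 0 (2->0 ok)
  t6 'x' -> {0,2}, take 0 (0->0 ok)
  t7 'x' -> {0,2}, take 2 (0->2 ok)
  t8 'y' -> {1}, take 1 (2->1 ok)
  t9 'x' -> {0,2}, take 2 (1->2 ok)
  t10 'x' -> {0,2}, take 0 (2->0 ok)
  t11 'x' -> {0,2}, take 0 (0->0 ok)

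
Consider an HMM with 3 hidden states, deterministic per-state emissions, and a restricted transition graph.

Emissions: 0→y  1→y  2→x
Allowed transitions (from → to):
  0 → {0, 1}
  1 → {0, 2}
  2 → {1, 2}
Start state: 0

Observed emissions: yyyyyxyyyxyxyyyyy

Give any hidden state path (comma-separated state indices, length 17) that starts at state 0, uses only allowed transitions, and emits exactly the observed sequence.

0,0,0,0,1,2,1,0,1,2,1,2,1,0,0,0,1

  0: obs=y cand={0,1} pick 0 [start]
  1: obs=y cand={0,1} pick 0 [0->0 ok]
  2: obs=y cand={0,1} pick 0 [0->0 ok]
  3: obs=y cand={0,1} pick 0 [0->0 ok]
  4: obs=y cand={0,1} pick 1 [0->1 ok]
  5: obs=x cand={2} pick 2 [1->2 ok]
  6: obs=y cand={0,1} pick 1 [2->1 ok]
  7: obs=y cand={0,1} pick 0 [1->0 ok]
  8: obs=y cand={0,1} pick 1 [0->1 ok]
  9: obs=x cand={2} pick 2 [1->2 ok]
  10: obs=y cand={0,1} pick 1 [2->1 ok]
  11: obs=x cand={2} pick 2 [1->2 ok]
  12: obs=y cand={0,1} pick 1 [2->1 ok]
  13: obs=y cand={0,1} pick 0 [1->0 ok]
  14: obs=y cand={0,1} pick 0 [0->0 ok]
  15: obs=y cand={0,1} pick 0 [0->0 ok]
  16: obs=y cand={0,1} pick 1 [0->1 ok]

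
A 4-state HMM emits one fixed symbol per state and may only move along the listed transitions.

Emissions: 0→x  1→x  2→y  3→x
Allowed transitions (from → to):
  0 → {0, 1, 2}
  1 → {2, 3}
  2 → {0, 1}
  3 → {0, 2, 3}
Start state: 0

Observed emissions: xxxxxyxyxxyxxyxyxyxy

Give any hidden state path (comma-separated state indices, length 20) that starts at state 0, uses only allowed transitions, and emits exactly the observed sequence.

  pos 0: x in {0,1,3}, choose 0; start
  pos 1: x in {0,1,3}, choose 1; 0->1 ok
  pos 2: x in {0,1,3}, choose 3; 1->3 ok
  pos 3: x in {0,1,3}, choose 0; 3->0 ok
  pos 4: x in {0,1,3}, choose 0; 0->0 ok
  pos 5: y in {2}, choose 2; 0->2 ok
  pos 6: x in {0,1,3}, choose 1; 2->1 ok
  pos 7: y in {2}, choose 2; 1->2 ok
  pos 8: x in {0,1,3}, choose 1; 2->1 ok
  pos 9: x in {0,1,3}, choose 3; 1->3 ok
  pos 10: y in {2}, choose 2; 3->2 ok
  pos 11: x in {0,1,3}, choose 0; 2->0 ok
  pos 12: x in {0,1,3}, choose 1; 0->1 ok
  pos 13: y in {2}, choose 2; 1->2 ok
  pos 14: x in {0,1,3}, choose 1; 2->1 ok
  pos 15: y in {2}, choose 2; 1->2 ok
  pos 16: x in {0,1,3}, choose 1; 2->1 ok
  pos 17: y in {2}, choose 2; 1->2 ok
  pos 18: x in {0,1,3}, choose 1; 2->1 ok
  pos 19: y in {2}, choose 2; 1->2 ok

0,1,3,0,0,2,1,2,1,3,2,0,1,2,1,2,1,2,1,2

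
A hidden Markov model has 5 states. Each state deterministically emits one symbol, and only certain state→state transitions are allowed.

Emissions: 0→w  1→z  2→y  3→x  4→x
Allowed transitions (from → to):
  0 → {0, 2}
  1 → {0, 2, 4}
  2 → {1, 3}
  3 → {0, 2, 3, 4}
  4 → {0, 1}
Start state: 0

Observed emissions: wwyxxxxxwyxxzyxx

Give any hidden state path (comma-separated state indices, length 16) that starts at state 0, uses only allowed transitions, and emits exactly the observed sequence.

  [0] w  {0}  => 0  start
  [1] w  {0}  => 0  0->0 ok
  [2] y  {2}  => 2  0->2 ok
  [3] x  {3,4}  => 3  2->3 ok
  [4] x  {3,4}  => 3  3->3 ok
  [5] x  {3,4}  => 3  3->3 ok
  [6] x  {3,4}  => 3  3->3 ok
  [7] x  {3,4}  => 4  3->4 ok
  [8] w  {0}  => 0  4->0 ok
  [9] y  {2}  => 2  0->2 ok
  [10] x  {3,4}  => 3  2->3 ok
  [11] x  {3,4}  => 4  3->4 ok
  [12] z  {1}  => 1  4->1 ok
  [13] y  {2}  => 2  1->2 ok
  [14] x  {3,4}  => 3  2->3 ok
  [15] x  {3,4}  => 4  3->4 ok

0,0,2,3,3,3,3,4,0,2,3,4,1,2,3,4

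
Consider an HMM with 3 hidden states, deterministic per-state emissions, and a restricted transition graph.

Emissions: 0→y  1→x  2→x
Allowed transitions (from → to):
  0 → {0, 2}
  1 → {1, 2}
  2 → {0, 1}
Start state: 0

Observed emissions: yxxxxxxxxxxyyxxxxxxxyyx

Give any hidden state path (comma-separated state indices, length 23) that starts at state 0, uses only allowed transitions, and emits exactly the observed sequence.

  [0] y  {0}  => 0  start
  [1] x  {1,2}  => 2  0->2 ok
  [2] x  {1,2}  => 1  2->1 ok
  [3] x  {1,2}  => 2  1->2 ok
  [4] x  {1,2}  => 1  2->1 ok
  [5] x  {1,2}  => 2  1->2 ok
  [6] x  {1,2}  => 1  2->1 ok
  [7] x  {1,2}  => 2  1->2 ok
  [8] x  {1,2}  => 1  2->1 ok
  [9] x  {1,2}  => 1  1->1 ok
  [10] x  {1,2}  => 2  1->2 ok
  [11] y  {0}  => 0  2->0 ok
  [12] y  {0}  => 0  0->0 ok
  [13] x  {1,2}  => 2  0->2 ok
  [14] x  {1,2}  => 1  2->1 ok
  [15] x  {1,2}  => 2  1->2 ok
  [16] x  {1,2}  => 1  2->1 ok
  [17] x  {1,2}  => 1  1->1 ok
  [18] x  {1,2}  => 1  1->1 ok
  [19] x  {1,2}  => 2  1->2 ok
  [20] y  {0}  => 0  2->0 ok
  [21] y  {0}  => 0  0->0 ok
  [22] x  {1,2}  => 2  0->2 ok

0,2,1,2,1,2,1,2,1,1,2,0,0,2,1,2,1,1,1,2,0,0,2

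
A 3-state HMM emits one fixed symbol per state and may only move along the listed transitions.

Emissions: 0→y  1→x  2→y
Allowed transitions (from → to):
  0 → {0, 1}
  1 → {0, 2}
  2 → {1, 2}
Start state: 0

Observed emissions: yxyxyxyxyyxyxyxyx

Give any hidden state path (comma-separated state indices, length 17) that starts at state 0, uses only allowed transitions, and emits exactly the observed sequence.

  [0] y  {0,2}  => 0  start
  [1] x  {1}  => 1  0->1 ok
  [2] y  {0,2}  => 2  1->2 ok
  [3] x  {1}  => 1  2->1 ok
  [4] y  {0,2}  => 2  1->2 ok
  [5] x  {1}  => 1  2->1 ok
  [6] y  {0,2}  => 0  1->0 ok
  [7] x  {1}  => 1  0->1 ok
  [8] y  {0,2}  => 0  1->0 ok
  [9] y  {0,2}  => 0  0->0 ok
  [10] x  {1}  => 1  0->1 ok
  [11] y  {0,2}  => 2  1->2 ok
  [12] x  {1}  => 1  2->1 ok
  [13] y  {0,2}  => 0  1->0 ok
  [14] x  {1}  => 1  0->1 ok
  [15] y  {0,2}  => 2  1->2 ok
  [16] x  {1}  => 1  2->1 ok

0,1,2,1,2,1,0,1,0,0,1,2,1,0,1,2,1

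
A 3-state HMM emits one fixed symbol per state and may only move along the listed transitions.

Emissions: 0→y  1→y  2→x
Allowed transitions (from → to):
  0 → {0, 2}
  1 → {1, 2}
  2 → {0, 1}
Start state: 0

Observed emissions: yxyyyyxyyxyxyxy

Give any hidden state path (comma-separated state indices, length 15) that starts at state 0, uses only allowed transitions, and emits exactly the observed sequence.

0,2,1,1,1,1,2,0,0,2,1,2,1,2,1

  0: obs=y cand={0,1} pick 0 [start]
  1: obs=x cand={2} pick 2 [0->2 ok]
  2: obs=y cand={0,1} pick 1 [2->1 ok]
  3: obs=y cand={0,1} pick 1 [1->1 ok]
  4: obs=y cand={0,1} pick 1 [1->1 ok]
  5: obs=y cand={0,1} pick 1 [1->1 ok]
  6: obs=x cand={2} pick 2 [1->2 ok]
  7: obs=y cand={0,1} pick 0 [2->0 ok]
  8: obs=y cand={0,1} pick 0 [0->0 ok]
  9: obs=x cand={2} pick 2 [0->2 ok]
  10: obs=y cand={0,1} pick 1 [2->1 ok]
  11: obs=x cand={2} pick 2 [1->2 ok]
  12: obs=y cand={0,1} pick 1 [2->1 ok]
  13: obs=x cand={2} pick 2 [1->2 ok]
  14: obs=y cand={0,1} pick 1 [2->1 ok]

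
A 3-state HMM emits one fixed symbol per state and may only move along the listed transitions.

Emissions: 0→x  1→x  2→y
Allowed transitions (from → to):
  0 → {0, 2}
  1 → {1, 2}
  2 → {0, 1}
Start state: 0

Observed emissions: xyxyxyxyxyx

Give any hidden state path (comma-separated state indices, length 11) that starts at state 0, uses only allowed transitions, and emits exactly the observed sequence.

0,2,1,2,1,2,1,2,1,2,1

  t0 'x' -> {0,1}, take 0 (start)
  t1 'y' -> {2}, take 2 (0->2 ok)
  t2 'x' -> {0,1}, take 1 (2->1 ok)
  t3 'y' -> {2}, take 2 (1->2 ok)
  t4 'x' -> {0,1}, take 1 (2->1 ok)
  t5 'y' -> {2}, take 2 (1->2 ok)
  t6 'x' -> {0,1}, take 1 (2->1 ok)
  t7 'y' -> {2}, take 2 (1->2 ok)
  t8 'x' -> {0,1}, take 1 (2->1 ok)
  t9 'y' -> {2}, take 2 (1->2 ok)
  t10 'x' -> {0,1}, take 1 (2->1 ok)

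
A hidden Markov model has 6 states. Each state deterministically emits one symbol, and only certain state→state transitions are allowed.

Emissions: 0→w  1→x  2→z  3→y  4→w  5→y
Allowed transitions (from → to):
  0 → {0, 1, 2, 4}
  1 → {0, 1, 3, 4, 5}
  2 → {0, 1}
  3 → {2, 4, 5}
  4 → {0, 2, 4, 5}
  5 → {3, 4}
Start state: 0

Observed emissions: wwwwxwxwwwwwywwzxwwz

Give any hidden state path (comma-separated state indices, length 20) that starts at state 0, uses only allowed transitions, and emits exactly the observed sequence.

  pos 0: w in {0,4}, choose 0; start
  pos 1: w in {0,4}, choose 0; 0->0 ok
  pos 2: w in {0,4}, choose 4; 0->4 ok
  pos 3: w in {0,4}, choose 0; 4->0 ok
  pos 4: x in {1}, choose 1; 0->1 ok
  pos 5: w in {0,4}, choose 0; 1->0 ok
  pos 6: x in {1}, choose 1; 0->1 ok
  pos 7: w in {0,4}, choose 0; 1->0 ok
  pos 8: w in {0,4}, choose 0; 0->0 ok
  pos 9: w in {0,4}, choose 4; 0->4 ok
  pos 10: w in {0,4}, choose 0; 4->0 ok
  pos 11: w in {0,4}, choose 4; 0->4 ok
  pos 12: y in {3,5}, choose 5; 4->5 ok
  pos 13: w in {0,4}, choose 4; 5->4 ok
  pos 14: w in {0,4}, choose 4; 4->4 ok
  pos 15: z in {2}, choose 2; 4->2 ok
  pos 16: x in {1}, choose 1; 2->1 ok
  pos 17: w in {0,4}, choose 4; 1->4 ok
  pos 18: w in {0,4}, choose 4; 4->4 ok
  pos 19: z in {2}, choose 2; 4->2 ok

0,0,4,0,1,0,1,0,0,4,0,4,5,4,4,2,1,4,4,2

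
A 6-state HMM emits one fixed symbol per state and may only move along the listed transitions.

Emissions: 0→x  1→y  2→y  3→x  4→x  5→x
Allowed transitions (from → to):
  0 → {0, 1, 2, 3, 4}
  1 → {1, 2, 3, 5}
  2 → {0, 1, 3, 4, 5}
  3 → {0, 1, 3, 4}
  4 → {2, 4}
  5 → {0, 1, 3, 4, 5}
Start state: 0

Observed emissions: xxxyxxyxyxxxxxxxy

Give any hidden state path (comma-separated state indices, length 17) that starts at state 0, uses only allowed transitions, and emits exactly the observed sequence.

0,4,4,2,3,4,2,4,2,5,5,0,3,3,3,3,1

  pos 0: x in {0,3,4,5}, choose 0; start
  pos 1: x in {0,3,4,5}, choose 4; 0->4 ok
  pos 2: x in {0,3,4,5}, choose 4; 4->4 ok
  pos 3: y in {1,2}, choose 2; 4->2 ok
  pos 4: x in {0,3,4,5}, choose 3; 2->3 ok
  pos 5: x in {0,3,4,5}, choose 4; 3->4 ok
  pos 6: y in {1,2}, choose 2; 4->2 ok
  pos 7: x in {0,3,4,5}, choose 4; 2->4 ok
  pos 8: y in {1,2}, choose 2; 4->2 ok
  pos 9: x in {0,3,4,5}, choose 5; 2->5 ok
  pos 10: x in {0,3,4,5}, choose 5; 5->5 ok
  pos 11: x in {0,3,4,5}, choose 0; 5->0 ok
  pos 12: x in {0,3,4,5}, choose 3; 0->3 ok
  pos 13: x in {0,3,4,5}, choose 3; 3->3 ok
  pos 14: x in {0,3,4,5}, choose 3; 3->3 ok
  pos 15: x in {0,3,4,5}, choose 3; 3->3 ok
  pos 16: y in {1,2}, choose 1; 3->1 ok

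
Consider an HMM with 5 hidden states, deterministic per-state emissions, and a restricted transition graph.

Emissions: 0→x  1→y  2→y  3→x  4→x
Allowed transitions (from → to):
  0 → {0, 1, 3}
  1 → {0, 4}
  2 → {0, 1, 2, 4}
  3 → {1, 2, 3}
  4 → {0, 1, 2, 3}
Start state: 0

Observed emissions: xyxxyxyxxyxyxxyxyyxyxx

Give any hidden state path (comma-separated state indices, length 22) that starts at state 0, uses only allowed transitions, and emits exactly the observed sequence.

  [0] x  {0,3,4}  => 0  start
  [1] y  {1,2}  => 1  0->1 ok
  [2] x  {0,3,4}  => 0  1->0 ok
  [3] x  {0,3,4}  => 0  0->0 ok
  [4] y  {1,2}  => 1  0->1 ok
  [5] x  {0,3,4}  => 4  1->4 ok
  [6] y  {1,2}  => 2  4->2 ok
  [7] x  {0,3,4}  => 0  2->0 ok
  [8] x  {0,3,4}  => 0  0->0 ok
  [9] y  {1,2}  => 1  0->1 ok
  [10] x  {0,3,4}  => 4  1->4 ok
  [11] y  {1,2}  => 1  4->1 ok
  [12] x  {0,3,4}  => 4  1->4 ok
  [13] x  {0,3,4}  => 0  4->0 ok
  [14] y  {1,2}  => 1  0->1 ok
  [15] x  {0,3,4}  => 4  1->4 ok
  [16] y  {1,2}  => 2  4->2 ok
  [17] y  {1,2}  => 1  2->1 ok
  [18] x  {0,3,4}  => 4  1->4 ok
  [19] y  {1,2}  => 1  4->1 ok
  [20] x  {0,3,4}  => 4  1->4 ok
  [21] x  {0,3,4}  => 0  4->0 ok

0,1,0,0,1,4,2,0,0,1,4,1,4,0,1,4,2,1,4,1,4,0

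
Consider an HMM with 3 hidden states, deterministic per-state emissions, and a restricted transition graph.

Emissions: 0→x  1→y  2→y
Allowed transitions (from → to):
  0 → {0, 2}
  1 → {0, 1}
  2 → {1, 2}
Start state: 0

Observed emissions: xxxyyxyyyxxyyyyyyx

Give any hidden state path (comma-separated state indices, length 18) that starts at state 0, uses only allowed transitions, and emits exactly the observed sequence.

0,0,0,2,1,0,2,2,1,0,0,2,2,2,1,1,1,0

  pos 0: x in {0}, choose 0; start
  pos 1: x in {0}, choose 0; 0->0 ok
  pos 2: x in {0}, choose 0; 0->0 ok
  pos 3: y in {1,2}, choose 2; 0->2 ok
  pos 4: y in {1,2}, choose 1; 2->1 ok
  pos 5: x in {0}, choose 0; 1->0 ok
  pos 6: y in {1,2}, choose 2; 0->2 ok
  pos 7: y in {1,2}, choose 2; 2->2 ok
  pos 8: y in {1,2}, choose 1; 2->1 ok
  pos 9: x in {0}, choose 0; 1->0 ok
  pos 10: x in {0}, choose 0; 0->0 ok
  pos 11: y in {1,2}, choose 2; 0->2 ok
  pos 12: y in {1,2}, choose 2; 2->2 ok
  pos 13: y in {1,2}, choose 2; 2->2 ok
  pos 14: y in {1,2}, choose 1; 2->1 ok
  pos 15: y in {1,2}, choose 1; 1->1 ok
  pos 16: y in {1,2}, choose 1; 1->1 ok
  pos 17: x in {0}, choose 0; 1->0 ok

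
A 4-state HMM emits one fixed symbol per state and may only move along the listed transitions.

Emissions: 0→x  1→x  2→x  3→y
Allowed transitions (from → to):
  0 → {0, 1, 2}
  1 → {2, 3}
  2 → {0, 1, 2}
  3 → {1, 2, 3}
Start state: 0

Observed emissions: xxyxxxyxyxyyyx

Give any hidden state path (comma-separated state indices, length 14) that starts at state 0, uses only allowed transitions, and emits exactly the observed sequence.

0,1,3,1,2,1,3,1,3,1,3,3,3,2

  t0 'x' -> {0,1,2}, take 0 (start)
  t1 'x' -> {0,1,2}, take 1 (0->1 ok)
  t2 'y' -> {3}, take 3 (1->3 ok)
  t3 'x' -> {0,1,2}, take 1 (3->1 ok)
  t4 'x' -> {0,1,2}, take 2 (1->2 ok)
  t5 'x' -> {0,1,2}, take 1 (2->1 ok)
  t6 'y' -> {3}, take 3 (1->3 ok)
  t7 'x' -> {0,1,2}, take 1 (3->1 ok)
  t8 'y' -> {3}, take 3 (1->3 ok)
  t9 'x' -> {0,1,2}, take 1 (3->1 ok)
  t10 'y' -> {3}, take 3 (1->3 ok)
  t11 'y' -> {3}, take 3 (3->3 ok)
  t12 'y' -> {3}, take 3 (3->3 ok)
  t13 'x' -> {0,1,2}, take 2 (3->2 ok)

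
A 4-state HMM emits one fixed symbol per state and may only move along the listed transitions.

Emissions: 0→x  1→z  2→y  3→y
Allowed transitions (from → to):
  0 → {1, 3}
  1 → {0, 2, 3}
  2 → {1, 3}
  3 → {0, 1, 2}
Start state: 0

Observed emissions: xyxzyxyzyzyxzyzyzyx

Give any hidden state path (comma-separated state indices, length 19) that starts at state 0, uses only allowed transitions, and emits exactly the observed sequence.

  t0 'x' -> {0}, take 0 (start)
  t1 'y' -> {2,3}, take 3 (0->3 ok)
  t2 'x' -> {0}, take 0 (3->0 ok)
  t3 'z' -> {1}, take 1 (0->1 ok)
  t4 'y' -> {2,3}, take 3 (1->3 ok)
  t5 'x' -> {0}, take 0 (3->0 ok)
  t6 'y' -> {2,3}, take 3 (0->3 ok)
  t7 'z' -> {1}, take 1 (3->1 ok)
  t8 'y' -> {2,3}, take 2 (1->2 ok)
  t9 'z' -> {1}, take 1 (2->1 ok)
  t10 'y' -> {2,3}, take 3 (1->3 ok)
  t11 'x' -> {0}, take 0 (3->0 ok)
  t12 'z' -> {1}, take 1 (0->1 ok)
  t13 'y' -> {2,3}, take 3 (1->3 ok)
  t14 'z' -> {1}, take 1 (3->1 ok)
  t15 'y' -> {2,3}, take 2 (1->2 ok)
  t16 'z' -> {1}, take 1 (2->1 ok)
  t17 'y' -> {2,3}, take 3 (1->3 ok)
  t18 'x' -> {0}, take 0 (3->0 ok)

0,3,0,1,3,0,3,1,2,1,3,0,1,3,1,2,1,3,0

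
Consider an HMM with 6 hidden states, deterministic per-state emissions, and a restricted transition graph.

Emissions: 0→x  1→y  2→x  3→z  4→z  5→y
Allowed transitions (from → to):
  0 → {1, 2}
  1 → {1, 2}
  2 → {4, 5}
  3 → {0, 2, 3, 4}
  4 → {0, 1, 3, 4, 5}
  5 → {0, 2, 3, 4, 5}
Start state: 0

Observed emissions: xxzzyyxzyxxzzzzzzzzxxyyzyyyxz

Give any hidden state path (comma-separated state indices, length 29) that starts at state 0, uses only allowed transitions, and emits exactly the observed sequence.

  t0 'x' -> {0,2}, take 0 (start)
  t1 'x' -> {0,2}, take 2 (0->2 ok)
  t2 'z' -> {3,4}, take 4 (2->4 ok)
  t3 'z' -> {3,4}, take 4 (4->4 ok)
  t4 'y' -> {1,5}, take 1 (4->1 ok)
  t5 'y' -> {1,5}, take 1 (1->1 ok)
  t6 'x' -> {0,2}, take 2 (1->2 ok)
  t7 'z' -> {3,4}, take 4 (2->4 ok)
  t8 'y' -> {1,5}, take 5 (4->5 ok)
  t9 'x' -> {0,2}, take 0 (5->0 ok)
  t10 'x' -> {0,2}, take 2 (0->2 ok)
  t11 'z' -> {3,4}, take 4 (2->4 ok)
  t12 'z' -> {3,4}, take 3 (4->3 ok)
  t13 'z' -> {3,4}, take 4 (3->4 ok)
  t14 'z' -> {3,4}, take 3 (4->3 ok)
  t15 'z' -> {3,4}, take 3 (3->3 ok)
  t16 'z' -> {3,4}, take 4 (3->4 ok)
  t17 'z' -> {3,4}, take 3 (4->3 ok)
  t18 'z' -> {3,4}, take 3 (3->3 ok)
  t19 'x' -> {0,2}, take 0 (3->0 ok)
  t20 'x' -> {0,2}, take 2 (0->2 ok)
  t21 'y' -> {1,5}, take 5 (2->5 ok)
  t22 'y' -> {1,5}, take 5 (5->5 ok)
  t23 'z' -> {3,4}, take 4 (5->4 ok)
  t24 'y' -> {1,5}, take 1 (4->1 ok)
  t25 'y' -> {1,5}, take 1 (1->1 ok)
  t26 'y' -> {1,5}, take 1 (1->1 ok)
  t27 'x' -> {0,2}, take 2 (1->2 ok)
  t28 'z' -> {3,4}, take 4 (2->4 ok)

0,2,4,4,1,1,2,4,5,0,2,4,3,4,3,3,4,3,3,0,2,5,5,4,1,1,1,2,4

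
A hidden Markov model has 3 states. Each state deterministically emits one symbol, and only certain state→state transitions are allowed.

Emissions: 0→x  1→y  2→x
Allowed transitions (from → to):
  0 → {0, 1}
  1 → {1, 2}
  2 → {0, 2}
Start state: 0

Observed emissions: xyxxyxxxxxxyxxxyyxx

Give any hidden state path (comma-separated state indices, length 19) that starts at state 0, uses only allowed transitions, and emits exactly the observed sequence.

  pos 0: x in {0,2}, choose 0; start
  pos 1: y in {1}, choose 1; 0->1 ok
  pos 2: x in {0,2}, choose 2; 1->2 ok
  pos 3: x in {0,2}, choose 0; 2->0 ok
  pos 4: y in {1}, choose 1; 0->1 ok
  pos 5: x in {0,2}, choose 2; 1->2 ok
  pos 6: x in {0,2}, choose 2; 2->2 ok
  pos 7: x in {0,2}, choose 2; 2->2 ok
  pos 8: x in {0,2}, choose 2; 2->2 ok
  pos 9: x in {0,2}, choose 0; 2->0 ok
  pos 10: x in {0,2}, choose 0; 0->0 ok
  pos 11: y in {1}, choose 1; 0->1 ok
  pos 12: x in {0,2}, choose 2; 1->2 ok
  pos 13: x in {0,2}, choose 2; 2->2 ok
  pos 14: x in {0,2}, choose 0; 2->0 ok
  pos 15: y in {1}, choose 1; 0->1 ok
  pos 16: y in {1}, choose 1; 1->1 ok
  pos 17: x in {0,2}, choose 2; 1->2 ok
  pos 18: x in {0,2}, choose 0; 2->0 ok

0,1,2,0,1,2,2,2,2,0,0,1,2,2,0,1,1,2,0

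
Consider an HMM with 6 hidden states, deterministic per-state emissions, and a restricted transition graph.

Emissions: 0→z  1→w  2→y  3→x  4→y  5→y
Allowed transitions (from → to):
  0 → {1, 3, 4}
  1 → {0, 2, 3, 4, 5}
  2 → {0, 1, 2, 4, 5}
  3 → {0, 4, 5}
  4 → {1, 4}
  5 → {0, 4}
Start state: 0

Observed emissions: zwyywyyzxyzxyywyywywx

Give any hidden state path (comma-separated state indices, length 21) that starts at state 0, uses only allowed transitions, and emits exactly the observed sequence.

  [0] z  {0}  => 0  start
  [1] w  {1}  => 1  0->1 ok
  [2] y  {2,4,5}  => 5  1->5 ok
  [3] y  {2,4,5}  => 4  5->4 ok
  [4] w  {1}  => 1  4->1 ok
  [5] y  {2,4,5}  => 2  1->2 ok
  [6] y  {2,4,5}  => 5  2->5 ok
  [7] z  {0}  => 0  5->0 ok
  [8] x  {3}  => 3  0->3 ok
  [9] y  {2,4,5}  => 5  3->5 ok
  [10] z  {0}  => 0  5->0 ok
  [11] x  {3}  => 3  0->3 ok
  [12] y  {2,4,5}  => 4  3->4 ok
  [13] y  {2,4,5}  => 4  4->4 ok
  [14] w  {1}  => 1  4->1 ok
  [15] y  {2,4,5}  => 5  1->5 ok
  [16] y  {2,4,5}  => 4  5->4 ok
  [17] w  {1}  => 1  4->1 ok
  [18] y  {2,4,5}  => 2  1->2 ok
  [19] w  {1}  => 1  2->1 ok
  [20] x  {3}  => 3  1->3 ok

0,1,5,4,1,2,5,0,3,5,0,3,4,4,1,5,4,1,2,1,3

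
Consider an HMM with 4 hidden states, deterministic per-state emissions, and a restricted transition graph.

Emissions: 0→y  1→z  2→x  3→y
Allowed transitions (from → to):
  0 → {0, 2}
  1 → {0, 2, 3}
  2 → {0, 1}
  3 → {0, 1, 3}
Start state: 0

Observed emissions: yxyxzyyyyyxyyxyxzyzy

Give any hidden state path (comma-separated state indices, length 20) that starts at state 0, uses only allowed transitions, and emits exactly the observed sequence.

  t0 'y' -> {0,3}, take 0 (start)
  t1 'x' -> {2}, take 2 (0->2 ok)
  t2 'y' -> {0,3}, take 0 (2->0 ok)
  t3 'x' -> {2}, take 2 (0->2 ok)
  t4 'z' -> {1}, take 1 (2->1 ok)
  t5 'y' -> {0,3}, take 3 (1->3 ok)
  t6 'y' -> {0,3}, take 3 (3->3 ok)
  t7 'y' -> {0,3}, take 3 (3->3 ok)
  t8 'y' -> {0,3}, take 0 (3->0 ok)
  t9 'y' -> {0,3}, take 0 (0->0 ok)
  t10 'x' -> {2}, take 2 (0->2 ok)
  t11 'y' -> {0,3}, take 0 (2->0 ok)
  t12 'y' -> {0,3}, take 0 (0->0 ok)
  t13 'x' -> {2}, take 2 (0->2 ok)
  t14 'y' -> {0,3}, take 0 (2->0 ok)
  t15 'x' -> {2}, take 2 (0->2 ok)
  t16 'z' -> {1}, take 1 (2->1 ok)
  t17 'y' -> {0,3}, take 3 (1->3 ok)
  t18 'z' -> {1}, take 1 (3->1 ok)
  t19 'y' -> {0,3}, take 3 (1->3 ok)

0,2,0,2,1,3,3,3,0,0,2,0,0,2,0,2,1,3,1,3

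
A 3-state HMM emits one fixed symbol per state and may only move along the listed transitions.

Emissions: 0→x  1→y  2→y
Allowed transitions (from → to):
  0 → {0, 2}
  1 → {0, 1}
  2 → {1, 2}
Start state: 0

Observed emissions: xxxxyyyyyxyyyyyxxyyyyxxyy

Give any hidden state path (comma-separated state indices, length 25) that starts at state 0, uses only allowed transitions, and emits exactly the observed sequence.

  t0 'x' -> {0}, take 0 (start)
  t1 'x' -> {0}, take 0 (0->0 ok)
  t2 'x' -> {0}, take 0 (0->0 ok)
  t3 'x' -> {0}, take 0 (0->0 ok)
  t4 'y' -> {1,2}, take 2 (0->2 ok)
  t5 'y' -> {1,2}, take 2 (2->2 ok)
  t6 'y' -> {1,2}, take 2 (2->2 ok)
  t7 'y' -> {1,2}, take 2 (2->2 ok)
  t8 'y' -> {1,2}, take 1 (2->1 ok)
  t9 'x' -> {0}, take 0 (1->0 ok)
  t10 'y' -> {1,2}, take 2 (0->2 ok)
  t11 'y' -> {1,2}, take 2 (2->2 ok)
  t12 'y' -> {1,2}, take 2 (2->2 ok)
  t13 'y' -> {1,2}, take 1 (2->1 ok)
  t14 'y' -> {1,2}, take 1 (1->1 ok)
  t15 'x' -> {0}, take 0 (1->0 ok)
  t16 'x' -> {0}, take 0 (0->0 ok)
  t17 'y' -> {1,2}, take 2 (0->2 ok)
  t18 'y' -> {1,2}, take 2 (2->2 ok)
  t19 'y' -> {1,2}, take 2 (2->2 ok)
  t20 'y' -> {1,2}, take 1 (2->1 ok)
  t21 'x' -> {0}, take 0 (1->0 ok)
  t22 'x' -> {0}, take 0 (0->0 ok)
  t23 'y' -> {1,2}, take 2 (0->2 ok)
  t24 'y' -> {1,2}, take 1 (2->1 ok)

0,0,0,0,2,2,2,2,1,0,2,2,2,1,1,0,0,2,2,2,1,0,0,2,1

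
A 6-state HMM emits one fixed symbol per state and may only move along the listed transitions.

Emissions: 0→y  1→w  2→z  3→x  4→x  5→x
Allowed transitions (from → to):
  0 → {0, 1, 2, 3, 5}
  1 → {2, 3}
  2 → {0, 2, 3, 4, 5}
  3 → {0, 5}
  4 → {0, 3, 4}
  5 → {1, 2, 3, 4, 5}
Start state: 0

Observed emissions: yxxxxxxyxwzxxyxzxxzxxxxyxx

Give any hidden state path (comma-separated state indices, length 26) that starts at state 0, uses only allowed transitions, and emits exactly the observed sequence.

  pos 0: y in {0}, choose 0; start
  pos 1: x in {3,4,5}, choose 5; 0->5 ok
  pos 2: x in {3,4,5}, choose 5; 5->5 ok
  pos 3: x in {3,4,5}, choose 5; 5->5 ok
  pos 4: x in {3,4,5}, choose 5; 5->5 ok
  pos 5: x in {3,4,5}, choose 4; 5->4 ok
  pos 6: x in {3,4,5}, choose 3; 4->3 ok
  pos 7: y in {0}, choose 0; 3->0 ok
  pos 8: x in {3,4,5}, choose 5; 0->5 ok
  pos 9: w in {1}, choose 1; 5->1 ok
  pos 10: z in {2}, choose 2; 1->2 ok
  pos 11: x in {3,4,5}, choose 4; 2->4 ok
  pos 12: x in {3,4,5}, choose 3; 4->3 ok
  pos 13: y in {0}, choose 0; 3->0 ok
  pos 14: x in {3,4,5}, choose 5; 0->5 ok
  pos 15: z in {2}, choose 2; 5->2 ok
  pos 16: x in {3,4,5}, choose 5; 2->5 ok
  pos 17: x in {3,4,5}, choose 5; 5->5 ok
  pos 18: z in {2}, choose 2; 5->2 ok
  pos 19: x in {3,4,5}, choose 5; 2->5 ok
  pos 20: x in {3,4,5}, choose 4; 5->4 ok
  pos 21: x in {3,4,5}, choose 4; 4->4 ok
  pos 22: x in {3,4,5}, choose 3; 4->3 ok
  pos 23: y in {0}, choose 0; 3->0 ok
  pos 24: x in {3,4,5}, choose 5; 0->5 ok
  pos 25: x in {3,4,5}, choose 5; 5->5 ok

0,5,5,5,5,4,3,0,5,1,2,4,3,0,5,2,5,5,2,5,4,4,3,0,5,5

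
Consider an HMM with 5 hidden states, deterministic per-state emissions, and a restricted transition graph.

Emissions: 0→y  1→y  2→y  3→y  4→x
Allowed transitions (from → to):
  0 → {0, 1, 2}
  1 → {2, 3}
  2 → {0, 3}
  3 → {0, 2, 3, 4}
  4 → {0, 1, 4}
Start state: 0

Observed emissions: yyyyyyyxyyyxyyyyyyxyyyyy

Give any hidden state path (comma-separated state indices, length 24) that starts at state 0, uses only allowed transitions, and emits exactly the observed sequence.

  t0 'y' -> {0,1,2,3}, take 0 (start)
  t1 'y' -> {0,1,2,3}, take 1 (0->1 ok)
  t2 'y' -> {0,1,2,3}, take 2 (1->2 ok)
  t3 'y' -> {0,1,2,3}, take 0 (2->0 ok)
  t4 'y' -> {0,1,2,3}, take 1 (0->1 ok)
  t5 'y' -> {0,1,2,3}, take 2 (1->2 ok)
  t6 'y' -> {0,1,2,3}, take 3 (2->3 ok)
  t7 'x' -> {4}, take 4 (3->4 ok)
  t8 'y' -> {0,1,2,3}, take 1 (4->1 ok)
  t9 'y' -> {0,1,2,3}, take 2 (1->2 ok)
  t10 'y' -> {0,1,2,3}, take 3 (2->3 ok)
  t11 'x' -> {4}, take 4 (3->4 ok)
  t12 'y' -> {0,1,2,3}, take 0 (4->0 ok)
  t13 'y' -> {0,1,2,3}, take 2 (0->2 ok)
  t14 'y' -> {0,1,2,3}, take 3 (2->3 ok)
  t15 'y' -> {0,1,2,3}, take 0 (3->0 ok)
  t16 'y' -> {0,1,2,3}, take 1 (0->1 ok)
  t17 'y' -> {0,1,2,3}, take 3 (1->3 ok)
  t18 'x' -> {4}, take 4 (3->4 ok)
  t19 'y' -> {0,1,2,3}, take 0 (4->0 ok)
  t20 'y' -> {0,1,2,3}, take 1 (0->1 ok)
  t21 'y' -> {0,1,2,3}, take 3 (1->3 ok)
  t22 'y' -> {0,1,2,3}, take 3 (3->3 ok)
  t23 'y' -> {0,1,2,3}, take 0 (3->0 ok)

0,1,2,0,1,2,3,4,1,2,3,4,0,2,3,0,1,3,4,0,1,3,3,0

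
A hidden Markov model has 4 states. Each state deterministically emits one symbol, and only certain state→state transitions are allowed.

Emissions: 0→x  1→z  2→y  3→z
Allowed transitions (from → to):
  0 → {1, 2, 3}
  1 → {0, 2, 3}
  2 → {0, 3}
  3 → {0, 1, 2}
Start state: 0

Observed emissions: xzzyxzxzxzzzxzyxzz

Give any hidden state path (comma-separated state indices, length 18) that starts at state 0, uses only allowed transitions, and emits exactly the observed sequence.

  [0] x  {0}  => 0  start
  [1] z  {1,3}  => 3  0->3 ok
  [2] z  {1,3}  => 1  3->1 ok
  [3] y  {2}  => 2  1->2 ok
  [4] x  {0}  => 0  2->0 ok
  [5] z  {1,3}  => 1  0->1 ok
  [6] x  {0}  => 0  1->0 ok
  [7] z  {1,3}  => 1  0->1 ok
  [8] x  {0}  => 0  1->0 ok
  [9] z  {1,3}  => 3  0->3 ok
  [10] z  {1,3}  => 1  3->1 ok
  [11] z  {1,3}  => 3  1->3 ok
  [12] x  {0}  => 0  3->0 ok
  [13] z  {1,3}  => 3  0->3 ok
  [14] y  {2}  => 2  3->2 ok
  [15] x  {0}  => 0  2->0 ok
  [16] z  {1,3}  => 1  0->1 ok
  [17] z  {1,3}  => 3  1->3 ok

0,3,1,2,0,1,0,1,0,3,1,3,0,3,2,0,1,3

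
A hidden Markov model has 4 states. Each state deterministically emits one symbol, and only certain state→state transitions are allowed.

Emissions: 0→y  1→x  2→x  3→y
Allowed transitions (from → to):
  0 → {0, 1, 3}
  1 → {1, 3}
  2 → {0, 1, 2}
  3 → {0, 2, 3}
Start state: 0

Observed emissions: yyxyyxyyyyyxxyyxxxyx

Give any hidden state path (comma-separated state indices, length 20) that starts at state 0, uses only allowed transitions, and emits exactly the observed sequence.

0,3,2,0,0,1,3,3,0,0,0,1,1,3,0,1,1,1,3,2

  [0] y  {0,3}  => 0  start
  [1] y  {0,3}  => 3  0->3 ok
  [2] x  {1,2}  => 2  3->2 ok
  [3] y  {0,3}  => 0  2->0 ok
  [4] y  {0,3}  => 0  0->0 ok
  [5] x  {1,2}  => 1  0->1 ok
  [6] y  {0,3}  => 3  1->3 ok
  [7] y  {0,3}  => 3  3->3 ok
  [8] y  {0,3}  => 0  3->0 ok
  [9] y  {0,3}  => 0  0->0 ok
  [10] y  {0,3}  => 0  0->0 ok
  [11] x  {1,2}  => 1  0->1 ok
  [12] x  {1,2}  => 1  1->1 ok
  [13] y  {0,3}  => 3  1->3 ok
  [14] y  {0,3}  => 0  3->0 ok
  [15] x  {1,2}  => 1  0->1 ok
  [16] x  {1,2}  => 1  1->1 ok
  [17] x  {1,2}  => 1  1->1 ok
  [18] y  {0,3}  => 3  1->3 ok
  [19] x  {1,2}  => 2  3->2 ok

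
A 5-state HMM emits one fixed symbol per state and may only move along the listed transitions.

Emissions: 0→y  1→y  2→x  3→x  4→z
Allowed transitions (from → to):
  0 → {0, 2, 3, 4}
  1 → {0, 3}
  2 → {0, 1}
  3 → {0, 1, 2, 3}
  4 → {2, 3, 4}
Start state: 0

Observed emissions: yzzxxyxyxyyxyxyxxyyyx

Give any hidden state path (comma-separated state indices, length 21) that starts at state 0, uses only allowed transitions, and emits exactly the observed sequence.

  0: obs=y cand={0,1} pick 0 [start]
  1: obs=z cand={4} pick 4 [0->4 ok]
  2: obs=z cand={4} pick 4 [4->4 ok]
  3: obs=x cand={2,3} pick 3 [4->3 ok]
  4: obs=x cand={2,3} pick 2 [3->2 ok]
  5: obs=y cand={0,1} pick 1 [2->1 ok]
  6: obs=x cand={2,3} pick 3 [1->3 ok]
  7: obs=y cand={0,1} pick 1 [3->1 ok]
  8: obs=x cand={2,3} pick 3 [1->3 ok]
  9: obs=y cand={0,1} pick 1 [3->1 ok]
  10: obs=y cand={0,1} pick 0 [1->0 ok]
  11: obs=x cand={2,3} pick 2 [0->2 ok]
  12: obs=y cand={0,1} pick 1 [2->1 ok]
  13: obs=x cand={2,3} pick 3 [1->3 ok]
  14: obs=y cand={0,1} pick 1 [3->1 ok]
  15: obs=x cand={2,3} pick 3 [1->3 ok]
  16: obs=x cand={2,3} pick 2 [3->2 ok]
  17: obs=y cand={0,1} pick 1 [2->1 ok]
  18: obs=y cand={0,1} pick 0 [1->0 ok]
  19: obs=y cand={0,1} pick 0 [0->0 ok]
  20: obs=x cand={2,3} pick 3 [0->3 ok]

0,4,4,3,2,1,3,1,3,1,0,2,1,3,1,3,2,1,0,0,3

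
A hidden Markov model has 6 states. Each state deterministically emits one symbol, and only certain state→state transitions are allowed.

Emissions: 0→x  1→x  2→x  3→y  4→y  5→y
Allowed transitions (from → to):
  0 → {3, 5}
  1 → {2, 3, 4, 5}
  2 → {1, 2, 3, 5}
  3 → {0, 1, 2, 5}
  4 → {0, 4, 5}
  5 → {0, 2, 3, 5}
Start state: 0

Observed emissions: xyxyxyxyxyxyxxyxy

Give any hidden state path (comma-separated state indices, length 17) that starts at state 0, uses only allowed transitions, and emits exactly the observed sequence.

0,5,2,3,0,3,0,3,0,3,2,5,2,1,3,1,4

  [0] x  {0,1,2}  => 0  start
  [1] y  {3,4,5}  => 5  0->5 ok
  [2] x  {0,1,2}  => 2  5->2 ok
  [3] y  {3,4,5}  => 3  2->3 ok
  [4] x  {0,1,2}  => 0  3->0 ok
  [5] y  {3,4,5}  => 3  0->3 ok
  [6] x  {0,1,2}  => 0  3->0 ok
  [7] y  {3,4,5}  => 3  0->3 ok
  [8] x  {0,1,2}  => 0  3->0 ok
  [9] y  {3,4,5}  => 3  0->3 ok
  [10] x  {0,1,2}  => 2  3->2 ok
  [11] y  {3,4,5}  => 5  2->5 ok
  [12] x  {0,1,2}  => 2  5->2 ok
  [13] x  {0,1,2}  => 1  2->1 ok
  [14] y  {3,4,5}  => 3  1->3 ok
  [15] x  {0,1,2}  => 1  3->1 ok
  [16] y  {3,4,5}  => 4  1->4 ok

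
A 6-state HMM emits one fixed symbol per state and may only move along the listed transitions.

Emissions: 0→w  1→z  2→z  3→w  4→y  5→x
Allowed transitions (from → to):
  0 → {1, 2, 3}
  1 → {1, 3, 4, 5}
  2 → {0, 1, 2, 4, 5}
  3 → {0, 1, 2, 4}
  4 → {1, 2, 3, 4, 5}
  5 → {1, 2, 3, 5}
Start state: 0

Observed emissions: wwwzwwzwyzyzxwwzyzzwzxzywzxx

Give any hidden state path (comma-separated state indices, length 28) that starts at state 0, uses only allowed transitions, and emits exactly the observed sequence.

0,3,0,1,3,0,1,3,4,1,4,2,5,3,0,1,4,1,1,3,1,5,1,4,3,2,5,5

  [0] w  {0,3}  => 0  start
  [1] w  {0,3}  => 3  0->3 ok
  [2] w  {0,3}  => 0  3->0 ok
  [3] z  {1,2}  => 1  0->1 ok
  [4] w  {0,3}  => 3  1->3 ok
  [5] w  {0,3}  => 0  3->0 ok
  [6] z  {1,2}  => 1  0->1 ok
  [7] w  {0,3}  => 3  1->3 ok
  [8] y  {4}  => 4  3->4 ok
  [9] z  {1,2}  => 1  4->1 ok
  [10] y  {4}  => 4  1->4 ok
  [11] z  {1,2}  => 2  4->2 ok
  [12] x  {5}  => 5  2->5 ok
  [13] w  {0,3}  => 3  5->3 ok
  [14] w  {0,3}  => 0  3->0 ok
  [15] z  {1,2}  => 1  0->1 ok
  [16] y  {4}  => 4  1->4 ok
  [17] z  {1,2}  => 1  4->1 ok
  [18] z  {1,2}  => 1  1->1 ok
  [19] w  {0,3}  => 3  1->3 ok
  [20] z  {1,2}  => 1  3->1 ok
  [21] x  {5}  => 5  1->5 ok
  [22] z  {1,2}  => 1  5->1 ok
  [23] y  {4}  => 4  1->4 ok
  [24] w  {0,3}  => 3  4->3 ok
  [25] z  {1,2}  => 2  3->2 ok
  [26] x  {5}  => 5  2->5 ok
  [27] x  {5}  => 5  5->5 ok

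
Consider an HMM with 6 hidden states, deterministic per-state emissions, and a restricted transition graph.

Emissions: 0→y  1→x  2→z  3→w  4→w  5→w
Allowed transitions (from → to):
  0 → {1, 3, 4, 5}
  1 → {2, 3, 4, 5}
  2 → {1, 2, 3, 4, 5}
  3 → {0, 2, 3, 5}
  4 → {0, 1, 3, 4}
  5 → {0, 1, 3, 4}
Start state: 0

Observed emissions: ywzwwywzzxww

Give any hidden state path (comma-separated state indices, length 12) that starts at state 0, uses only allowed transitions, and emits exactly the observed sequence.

0,3,2,5,4,0,3,2,2,1,4,4

  t0 'y' -> {0}, take 0 (start)
  t1 'w' -> {3,4,5}, take 3 (0->3 ok)
  t2 'z' -> {2}, take 2 (3->2 ok)
  t3 'w' -> {3,4,5}, take 5 (2->5 ok)
  t4 'w' -> {3,4,5}, take 4 (5->4 ok)
  t5 'y' -> {0}, take 0 (4->0 ok)
  t6 'w' -> {3,4,5}, take 3 (0->3 ok)
  t7 'z' -> {2}, take 2 (3->2 ok)
  t8 'z' -> {2}, take 2 (2->2 ok)
  t9 'x' -> {1}, take 1 (2->1 ok)
  t10 'w' -> {3,4,5}, take 4 (1->4 ok)
  t11 'w' -> {3,4,5}, take 4 (4->4 ok)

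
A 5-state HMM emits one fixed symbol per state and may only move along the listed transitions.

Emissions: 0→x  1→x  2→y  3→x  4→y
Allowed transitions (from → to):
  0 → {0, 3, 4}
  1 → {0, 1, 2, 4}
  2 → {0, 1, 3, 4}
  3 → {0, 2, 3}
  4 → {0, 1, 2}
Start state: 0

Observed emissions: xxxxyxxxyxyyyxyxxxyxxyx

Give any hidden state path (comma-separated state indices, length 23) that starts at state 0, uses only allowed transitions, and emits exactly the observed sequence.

0,0,0,0,4,0,3,3,2,1,4,2,4,0,4,1,0,0,4,0,0,4,0

  [0] x  {0,1,3}  => 0  start
  [1] x  {0,1,3}  => 0  0->0 ok
  [2] x  {0,1,3}  => 0  0->0 ok
  [3] x  {0,1,3}  => 0  0->0 ok
  [4] y  {2,4}  => 4  0->4 ok
  [5] x  {0,1,3}  => 0  4->0 ok
  [6] x  {0,1,3}  => 3  0->3 ok
  [7] x  {0,1,3}  => 3  3->3 ok
  [8] y  {2,4}  => 2  3->2 ok
  [9] x  {0,1,3}  => 1  2->1 ok
  [10] y  {2,4}  => 4  1->4 ok
  [11] y  {2,4}  => 2  4->2 ok
  [12] y  {2,4}  => 4  2->4 ok
  [13] x  {0,1,3}  => 0  4->0 ok
  [14] y  {2,4}  => 4  0->4 ok
  [15] x  {0,1,3}  => 1  4->1 ok
  [16] x  {0,1,3}  => 0  1->0 ok
  [17] x  {0,1,3}  => 0  0->0 ok
  [18] y  {2,4}  => 4  0->4 ok
  [19] x  {0,1,3}  => 0  4->0 ok
  [20] x  {0,1,3}  => 0  0->0 ok
  [21] y  {2,4}  => 4  0->4 ok
  [22] x  {0,1,3}  => 0  4->0 ok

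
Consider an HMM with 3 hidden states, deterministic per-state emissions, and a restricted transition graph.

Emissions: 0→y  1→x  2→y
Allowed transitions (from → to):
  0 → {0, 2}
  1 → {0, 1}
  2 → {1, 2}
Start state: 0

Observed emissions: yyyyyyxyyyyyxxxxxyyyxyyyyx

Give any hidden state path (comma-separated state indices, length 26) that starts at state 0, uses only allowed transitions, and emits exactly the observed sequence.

0,0,0,0,2,2,1,0,0,2,2,2,1,1,1,1,1,0,2,2,1,0,0,2,2,1

  0: obs=y cand={0,2} pick 0 [start]
  1: obs=y cand={0,2} pick 0 [0->0 ok]
  2: obs=y cand={0,2} pick 0 [0->0 ok]
  3: obs=y cand={0,2} pick 0 [0->0 ok]
  4: obs=y cand={0,2} pick 2 [0->2 ok]
  5: obs=y cand={0,2} pick 2 [2->2 ok]
  6: obs=x cand={1} pick 1 [2->1 ok]
  7: obs=y cand={0,2} pick 0 [1->0 ok]
  8: obs=y cand={0,2} pick 0 [0->0 ok]
  9: obs=y cand={0,2} pick 2 [0->2 ok]
  10: obs=y cand={0,2} pick 2 [2->2 ok]
  11: obs=y cand={0,2} pick 2 [2->2 ok]
  12: obs=x cand={1} pick 1 [2->1 ok]
  13: obs=x cand={1} pick 1 [1->1 ok]
  14: obs=x cand={1} pick 1 [1->1 ok]
  15: obs=x cand={1} pick 1 [1->1 ok]
  16: obs=x cand={1} pick 1 [1->1 ok]
  17: obs=y cand={0,2} pick 0 [1->0 ok]
  18: obs=y cand={0,2} pick 2 [0->2 ok]
  19: obs=y cand={0,2} pick 2 [2->2 ok]
  20: obs=x cand={1} pick 1 [2->1 ok]
  21: obs=y cand={0,2} pick 0 [1->0 ok]
  22: obs=y cand={0,2} pick 0 [0->0 ok]
  23: obs=y cand={0,2} pick 2 [0->2 ok]
  24: obs=y cand={0,2} pick 2 [2->2 ok]
  25: obs=x cand={1} pick 1 [2->1 ok]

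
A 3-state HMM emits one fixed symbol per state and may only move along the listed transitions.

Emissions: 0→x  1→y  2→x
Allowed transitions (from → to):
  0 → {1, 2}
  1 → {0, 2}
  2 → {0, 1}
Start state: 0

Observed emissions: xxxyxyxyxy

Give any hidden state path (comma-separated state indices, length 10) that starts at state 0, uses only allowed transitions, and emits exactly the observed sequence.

  0: obs=x cand={0,2} pick 0 [start]
  1: obs=x cand={0,2} pick 2 [0->2 ok]
  2: obs=x cand={0,2} pick 0 [2->0 ok]
  3: obs=y cand={1} pick 1 [0->1 ok]
  4: obs=x cand={0,2} pick 2 [1->2 ok]
  5: obs=y cand={1} pick 1 [2->1 ok]
  6: obs=x cand={0,2} pick 2 [1->2 ok]
  7: obs=y cand={1} pick 1 [2->1 ok]
  8: obs=x cand={0,2} pick 2 [1->2 ok]
  9: obs=y cand={1} pick 1 [2->1 ok]

0,2,0,1,2,1,2,1,2,1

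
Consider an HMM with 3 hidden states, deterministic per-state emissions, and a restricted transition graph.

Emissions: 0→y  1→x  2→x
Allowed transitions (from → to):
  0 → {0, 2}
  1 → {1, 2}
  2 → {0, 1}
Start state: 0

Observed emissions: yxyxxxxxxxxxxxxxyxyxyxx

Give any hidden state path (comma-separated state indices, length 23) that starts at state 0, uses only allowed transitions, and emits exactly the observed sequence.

0,2,0,2,1,1,2,1,1,2,1,1,2,1,1,2,0,2,0,2,0,2,1

  0: obs=y cand={0} pick 0 [start]
  1: obs=x cand={1,2} pick 2 [0->2 ok]
  2: obs=y cand={0} pick 0 [2->0 ok]
  3: obs=x cand={1,2} pick 2 [0->2 ok]
  4: obs=x cand={1,2} pick 1 [2->1 ok]
  5: obs=x cand={1,2} pick 1 [1->1 ok]
  6: obs=x cand={1,2} pick 2 [1->2 ok]
  7: obs=x cand={1,2} pick 1 [2->1 ok]
  8: obs=x cand={1,2} pick 1 [1->1 ok]
  9: obs=x cand={1,2} pick 2 [1->2 ok]
  10: obs=x cand={1,2} pick 1 [2->1 ok]
  11: obs=x cand={1,2} pick 1 [1->1 ok]
  12: obs=x cand={1,2} pick 2 [1->2 ok]
  13: obs=x cand={1,2} pick 1 [2->1 ok]
  14: obs=x cand={1,2} pick 1 [1->1 ok]
  15: obs=x cand={1,2} pick 2 [1->2 ok]
  16: obs=y cand={0} pick 0 [2->0 ok]
  17: obs=x cand={1,2} pick 2 [0->2 ok]
  18: obs=y cand={0} pick 0 [2->0 ok]
  19: obs=x cand={1,2} pick 2 [0->2 ok]
  20: obs=y cand={0} pick 0 [2->0 ok]
  21: obs=x cand={1,2} pick 2 [0->2 ok]
  22: obs=x cand={1,2} pick 1 [2->1 ok]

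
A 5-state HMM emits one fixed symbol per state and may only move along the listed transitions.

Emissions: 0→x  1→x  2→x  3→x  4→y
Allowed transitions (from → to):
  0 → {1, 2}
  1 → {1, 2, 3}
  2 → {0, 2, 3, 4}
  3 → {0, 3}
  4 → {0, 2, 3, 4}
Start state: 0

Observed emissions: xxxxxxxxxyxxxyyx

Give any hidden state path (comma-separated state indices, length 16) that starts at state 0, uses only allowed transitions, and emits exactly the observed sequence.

0,1,2,2,2,2,0,1,2,4,2,0,2,4,4,0

  [0] x  {0,1,2,3}  => 0  start
  [1] x  {0,1,2,3}  => 1  0->1 ok
  [2] x  {0,1,2,3}  => 2  1->2 ok
  [3] x  {0,1,2,3}  => 2  2->2 ok
  [4] x  {0,1,2,3}  => 2  2->2 ok
  [5] x  {0,1,2,3}  => 2  2->2 ok
  [6] x  {0,1,2,3}  => 0  2->0 ok
  [7] x  {0,1,2,3}  => 1  0->1 ok
  [8] x  {0,1,2,3}  => 2  1->2 ok
  [9] y  {4}  => 4  2->4 ok
  [10] x  {0,1,2,3}  => 2  4->2 ok
  [11] x  {0,1,2,3}  => 0  2->0 ok
  [12] x  {0,1,2,3}  => 2  0->2 ok
  [13] y  {4}  => 4  2->4 ok
  [14] y  {4}  => 4  4->4 ok
  [15] x  {0,1,2,3}  => 0  4->0 ok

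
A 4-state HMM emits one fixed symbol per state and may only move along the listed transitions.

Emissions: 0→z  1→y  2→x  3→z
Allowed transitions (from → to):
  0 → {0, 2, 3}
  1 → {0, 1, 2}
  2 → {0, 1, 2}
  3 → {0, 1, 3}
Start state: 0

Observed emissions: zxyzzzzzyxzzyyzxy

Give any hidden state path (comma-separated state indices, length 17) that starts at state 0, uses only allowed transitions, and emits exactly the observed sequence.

0,2,1,0,3,3,0,3,1,2,0,3,1,1,0,2,1

  0: obs=z cand={0,3} pick 0 [start]
  1: obs=x cand={2} pick 2 [0->2 ok]
  2: obs=y cand={1} pick 1 [2->1 ok]
  3: obs=z cand={0,3} pick 0 [1->0 ok]
  4: obs=z cand={0,3} pick 3 [0->3 ok]
  5: obs=z cand={0,3} pick 3 [3->3 ok]
  6: obs=z cand={0,3} pick 0 [3->0 ok]
  7: obs=z cand={0,3} pick 3 [0->3 ok]
  8: obs=y cand={1} pick 1 [3->1 ok]
  9: obs=x cand={2} pick 2 [1->2 ok]
  10: obs=z cand={0,3} pick 0 [2->0 ok]
  11: obs=z cand={0,3} pick 3 [0->3 ok]
  12: obs=y cand={1} pick 1 [3->1 ok]
  13: obs=y cand={1} pick 1 [1->1 ok]
  14: obs=z cand={0,3} pick 0 [1->0 ok]
  15: obs=x cand={2} pick 2 [0->2 ok]
  16: obs=y cand={1} pick 1 [2->1 ok]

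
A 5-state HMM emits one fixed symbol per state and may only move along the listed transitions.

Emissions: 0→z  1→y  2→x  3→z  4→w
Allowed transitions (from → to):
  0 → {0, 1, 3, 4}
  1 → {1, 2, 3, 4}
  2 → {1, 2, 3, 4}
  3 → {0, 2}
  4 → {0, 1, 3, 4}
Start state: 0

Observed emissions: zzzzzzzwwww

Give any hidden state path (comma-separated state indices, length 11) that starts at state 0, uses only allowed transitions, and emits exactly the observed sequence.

  t0 'z' -> {0,3}, take 0 (start)
  t1 'z' -> {0,3}, take 3 (0->3 ok)
  t2 'z' -> {0,3}, take 0 (3->0 ok)
  t3 'z' -> {0,3}, take 0 (0->0 ok)
  t4 'z' -> {0,3}, take 0 (0->0 ok)
  t5 'z' -> {0,3}, take 3 (0->3 ok)
  t6 'z' -> {0,3}, take 0 (3->0 ok)
  t7 'w' -> {4}, take 4 (0->4 ok)
  t8 'w' -> {4}, take 4 (4->4 ok)
  t9 'w' -> {4}, take 4 (4->4 ok)
  t10 'w' -> {4}, take 4 (4->4 ok)

0,3,0,0,0,3,0,4,4,4,4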